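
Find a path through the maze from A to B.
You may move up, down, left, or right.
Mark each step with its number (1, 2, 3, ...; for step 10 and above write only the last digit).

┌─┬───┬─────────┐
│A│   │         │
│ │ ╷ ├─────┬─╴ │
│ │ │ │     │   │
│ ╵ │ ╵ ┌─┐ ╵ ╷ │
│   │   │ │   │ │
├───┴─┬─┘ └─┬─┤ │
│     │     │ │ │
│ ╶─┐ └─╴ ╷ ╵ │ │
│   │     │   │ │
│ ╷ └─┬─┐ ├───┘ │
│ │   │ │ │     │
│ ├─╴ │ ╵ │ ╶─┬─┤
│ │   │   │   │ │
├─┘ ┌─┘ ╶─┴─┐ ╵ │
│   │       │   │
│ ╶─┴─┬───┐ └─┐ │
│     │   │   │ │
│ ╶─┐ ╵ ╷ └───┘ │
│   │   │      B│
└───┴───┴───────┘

Finding the shortest path through the maze:
Path length: 28 steps
Directions: down → down → right → up → up → right → down → down → right → up → right → right → down → right → up → right → down → down → down → down → left → left → down → right → down → right → down → down

Solution:

┌─┬───┬─────────┐
│A│5 6│         │
│ │ ╷ ├─────┬─╴ │
│1│4│7│0 1 2│5 6│
│ ╵ │ ╵ ┌─┐ ╵ ╷ │
│2 3│8 9│ │3 4│7│
├───┴─┬─┘ └─┬─┤ │
│     │     │ │8│
│ ╶─┐ └─╴ ╷ ╵ │ │
│   │     │   │9│
│ ╷ └─┬─┐ ├───┘ │
│ │   │ │ │2 1 0│
│ ├─╴ │ ╵ │ ╶─┬─┤
│ │   │   │3 4│ │
├─┘ ┌─┘ ╶─┴─┐ ╵ │
│   │       │5 6│
│ ╶─┴─┬───┐ └─┐ │
│     │   │   │7│
│ ╶─┐ ╵ ╷ └───┘ │
│   │   │      B│
└───┴───┴───────┘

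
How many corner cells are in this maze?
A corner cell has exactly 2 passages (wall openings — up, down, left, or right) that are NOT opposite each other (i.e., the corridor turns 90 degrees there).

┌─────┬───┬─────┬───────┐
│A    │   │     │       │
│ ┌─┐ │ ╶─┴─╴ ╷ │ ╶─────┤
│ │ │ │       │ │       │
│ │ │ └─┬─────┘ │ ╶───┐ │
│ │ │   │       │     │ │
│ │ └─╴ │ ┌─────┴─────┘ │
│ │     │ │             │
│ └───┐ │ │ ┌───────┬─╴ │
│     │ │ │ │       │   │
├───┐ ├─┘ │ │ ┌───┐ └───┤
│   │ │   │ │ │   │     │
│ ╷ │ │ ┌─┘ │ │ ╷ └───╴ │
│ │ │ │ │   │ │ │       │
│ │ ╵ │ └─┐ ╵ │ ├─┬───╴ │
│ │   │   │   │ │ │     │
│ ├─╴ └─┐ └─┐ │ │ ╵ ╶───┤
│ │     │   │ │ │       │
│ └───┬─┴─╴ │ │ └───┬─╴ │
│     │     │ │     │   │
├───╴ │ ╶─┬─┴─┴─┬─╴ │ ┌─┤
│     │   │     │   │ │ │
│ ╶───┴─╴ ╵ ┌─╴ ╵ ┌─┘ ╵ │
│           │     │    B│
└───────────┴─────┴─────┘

Counting corner cells (2 non-opposite passages):
Total corners: 59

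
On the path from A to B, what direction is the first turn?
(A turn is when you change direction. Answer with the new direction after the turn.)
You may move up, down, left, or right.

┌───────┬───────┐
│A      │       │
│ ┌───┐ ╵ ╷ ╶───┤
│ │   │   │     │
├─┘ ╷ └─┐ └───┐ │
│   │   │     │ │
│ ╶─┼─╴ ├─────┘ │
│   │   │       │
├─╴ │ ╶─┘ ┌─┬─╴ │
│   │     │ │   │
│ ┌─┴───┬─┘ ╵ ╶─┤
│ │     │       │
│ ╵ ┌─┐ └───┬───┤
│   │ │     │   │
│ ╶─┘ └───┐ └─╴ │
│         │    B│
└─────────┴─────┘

Directions: right, right, right, down, right, up, right, down, right, right, down, down, left, left, left, down, left, left, up, right, up, left, up, left, down, left, down, right, down, left, down, down, right, up, right, right, down, right, right, down, right, right
First turn direction: down

Solution:

┌───────┬───────┐
│A → → ↓│↱ ↓    │
│ ┌───┐ ╵ ╷ ╶───┤
│ │↓ ↰│↳ ↑│↳ → ↓│
├─┘ ╷ └─┐ └───┐ │
│↓ ↲│↑ ↰│     │↓│
│ ╶─┼─╴ ├─────┘ │
│↳ ↓│↱ ↑│↓ ← ← ↲│
├─╴ │ ╶─┘ ┌─┬─╴ │
│↓ ↲│↑ ← ↲│ │   │
│ ┌─┴───┬─┘ ╵ ╶─┤
│↓│↱ → ↓│       │
│ ╵ ┌─┐ └───┬───┤
│↳ ↑│ │↳ → ↓│   │
│ ╶─┘ └───┐ └─╴ │
│         │↳ → B│
└─────────┴─────┘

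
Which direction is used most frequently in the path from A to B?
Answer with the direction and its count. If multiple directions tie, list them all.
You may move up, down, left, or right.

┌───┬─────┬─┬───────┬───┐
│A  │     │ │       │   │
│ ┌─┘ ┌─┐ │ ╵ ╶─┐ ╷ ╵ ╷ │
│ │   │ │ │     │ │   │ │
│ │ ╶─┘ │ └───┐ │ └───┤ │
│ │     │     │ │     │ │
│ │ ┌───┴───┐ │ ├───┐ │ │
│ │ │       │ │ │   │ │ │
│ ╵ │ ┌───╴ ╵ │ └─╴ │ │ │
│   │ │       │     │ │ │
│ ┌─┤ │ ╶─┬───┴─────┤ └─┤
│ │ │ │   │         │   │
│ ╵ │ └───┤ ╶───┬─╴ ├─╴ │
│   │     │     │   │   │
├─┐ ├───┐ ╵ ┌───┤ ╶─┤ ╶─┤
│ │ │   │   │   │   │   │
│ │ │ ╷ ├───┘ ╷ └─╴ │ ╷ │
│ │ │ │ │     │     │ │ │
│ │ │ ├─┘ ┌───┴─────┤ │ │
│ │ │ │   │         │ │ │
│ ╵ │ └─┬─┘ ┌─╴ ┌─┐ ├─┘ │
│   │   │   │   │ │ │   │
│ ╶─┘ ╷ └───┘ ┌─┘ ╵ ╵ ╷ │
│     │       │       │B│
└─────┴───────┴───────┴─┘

Directions: down, down, down, down, down, down, right, down, down, down, down, left, down, right, right, up, right, down, right, right, right, up, right, up, right, right, down, down, right, up, right, down
Counts: {'down': 15, 'right': 12, 'left': 1, 'up': 4}
Most common: down (15 times)

Solution:

┌───┬─────┬─┬───────┬───┐
│A  │     │ │       │   │
│ ┌─┘ ┌─┐ │ ╵ ╶─┐ ╷ ╵ ╷ │
│↓│   │ │ │     │ │   │ │
│ │ ╶─┘ │ └───┐ │ └───┤ │
│↓│     │     │ │     │ │
│ │ ┌───┴───┐ │ ├───┐ │ │
│↓│ │       │ │ │   │ │ │
│ ╵ │ ┌───╴ ╵ │ └─╴ │ │ │
│↓  │ │       │     │ │ │
│ ┌─┤ │ ╶─┬───┴─────┤ └─┤
│↓│ │ │   │         │   │
│ ╵ │ └───┤ ╶───┬─╴ ├─╴ │
│↳ ↓│     │     │   │   │
├─┐ ├───┐ ╵ ┌───┤ ╶─┤ ╶─┤
│ │↓│   │   │   │   │   │
│ │ │ ╷ ├───┘ ╷ └─╴ │ ╷ │
│ │↓│ │ │     │     │ │ │
│ │ │ ├─┘ ┌───┴─────┤ │ │
│ │↓│ │   │    ↱ → ↓│ │ │
│ ╵ │ └─┬─┘ ┌─╴ ┌─┐ ├─┘ │
│↓ ↲│↱ ↓│   │↱ ↑│ │↓│↱ ↓│
│ ╶─┘ ╷ └───┘ ┌─┘ ╵ ╵ ╷ │
│↳ → ↑│↳ → → ↑│    ↳ ↑│B│
└─────┴───────┴───────┴─┘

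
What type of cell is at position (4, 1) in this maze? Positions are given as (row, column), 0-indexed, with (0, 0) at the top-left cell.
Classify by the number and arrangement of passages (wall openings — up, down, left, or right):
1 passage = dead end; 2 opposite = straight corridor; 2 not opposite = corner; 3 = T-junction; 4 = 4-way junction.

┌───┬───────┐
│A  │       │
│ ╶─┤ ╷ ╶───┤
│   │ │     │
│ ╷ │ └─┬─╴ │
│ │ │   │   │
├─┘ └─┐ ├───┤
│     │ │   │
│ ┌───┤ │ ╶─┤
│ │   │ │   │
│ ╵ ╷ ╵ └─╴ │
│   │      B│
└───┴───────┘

Checking cell at (4, 1):
Number of passages: 2
Cell type: corner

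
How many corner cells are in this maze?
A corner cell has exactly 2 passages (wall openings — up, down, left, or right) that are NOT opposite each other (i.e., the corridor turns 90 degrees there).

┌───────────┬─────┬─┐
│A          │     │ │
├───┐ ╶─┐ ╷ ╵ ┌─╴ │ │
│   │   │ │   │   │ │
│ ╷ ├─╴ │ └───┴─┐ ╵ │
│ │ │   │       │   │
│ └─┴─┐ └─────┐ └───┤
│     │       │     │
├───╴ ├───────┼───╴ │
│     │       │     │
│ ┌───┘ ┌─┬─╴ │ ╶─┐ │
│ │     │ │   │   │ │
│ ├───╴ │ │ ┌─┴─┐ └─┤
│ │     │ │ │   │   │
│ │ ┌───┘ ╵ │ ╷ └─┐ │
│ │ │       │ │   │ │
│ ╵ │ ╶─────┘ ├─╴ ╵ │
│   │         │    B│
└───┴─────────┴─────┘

Counting corner cells (2 non-opposite passages):
Total corners: 42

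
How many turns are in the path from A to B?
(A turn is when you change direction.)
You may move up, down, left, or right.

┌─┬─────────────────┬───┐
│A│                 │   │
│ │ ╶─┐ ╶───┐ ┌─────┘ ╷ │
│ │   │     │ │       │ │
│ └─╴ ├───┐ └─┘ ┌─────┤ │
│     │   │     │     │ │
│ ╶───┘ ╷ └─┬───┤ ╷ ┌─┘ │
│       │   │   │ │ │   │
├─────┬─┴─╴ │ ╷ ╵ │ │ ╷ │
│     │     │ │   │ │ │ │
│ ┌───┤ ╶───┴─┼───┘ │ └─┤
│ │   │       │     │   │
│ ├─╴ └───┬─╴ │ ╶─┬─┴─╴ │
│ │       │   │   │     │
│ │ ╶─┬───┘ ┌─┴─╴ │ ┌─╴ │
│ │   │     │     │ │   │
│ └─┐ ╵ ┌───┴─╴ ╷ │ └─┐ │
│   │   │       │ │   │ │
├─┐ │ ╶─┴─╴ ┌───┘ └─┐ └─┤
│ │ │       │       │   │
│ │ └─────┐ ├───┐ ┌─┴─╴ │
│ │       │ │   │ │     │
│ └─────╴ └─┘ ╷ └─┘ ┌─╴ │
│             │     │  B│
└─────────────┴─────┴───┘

Directions: down, down, right, right, up, left, up, right, right, down, right, right, down, right, right, up, right, right, right, up, right, down, down, down, left, down, down, right, down, left, left, down, down, right, down, right, down, down
Number of turns: 24

Solution:

┌─┬─────────────────┬───┐
│A│↱ → ↓            │↱ ↓│
│ │ ╶─┐ ╶───┐ ┌─────┘ ╷ │
│↓│↑ ↰│↳ → ↓│ │↱ → → ↑│↓│
│ └─╴ ├───┐ └─┘ ┌─────┤ │
│↳ → ↑│   │↳ → ↑│     │↓│
│ ╶───┘ ╷ └─┬───┤ ╷ ┌─┘ │
│       │   │   │ │ │↓ ↲│
├─────┬─┴─╴ │ ╷ ╵ │ │ ╷ │
│     │     │ │   │ │↓│ │
│ ┌───┤ ╶───┴─┼───┘ │ └─┤
│ │   │       │     │↳ ↓│
│ ├─╴ └───┬─╴ │ ╶─┬─┴─╴ │
│ │       │   │   │↓ ← ↲│
│ │ ╶─┬───┘ ┌─┴─╴ │ ┌─╴ │
│ │   │     │     │↓│   │
│ └─┐ ╵ ┌───┴─╴ ╷ │ └─┐ │
│   │   │       │ │↳ ↓│ │
├─┐ │ ╶─┴─╴ ┌───┘ └─┐ └─┤
│ │ │       │       │↳ ↓│
│ │ └─────┐ ├───┐ ┌─┴─╴ │
│ │       │ │   │ │    ↓│
│ └─────╴ └─┘ ╷ └─┘ ┌─╴ │
│             │     │  B│
└─────────────┴─────┴───┘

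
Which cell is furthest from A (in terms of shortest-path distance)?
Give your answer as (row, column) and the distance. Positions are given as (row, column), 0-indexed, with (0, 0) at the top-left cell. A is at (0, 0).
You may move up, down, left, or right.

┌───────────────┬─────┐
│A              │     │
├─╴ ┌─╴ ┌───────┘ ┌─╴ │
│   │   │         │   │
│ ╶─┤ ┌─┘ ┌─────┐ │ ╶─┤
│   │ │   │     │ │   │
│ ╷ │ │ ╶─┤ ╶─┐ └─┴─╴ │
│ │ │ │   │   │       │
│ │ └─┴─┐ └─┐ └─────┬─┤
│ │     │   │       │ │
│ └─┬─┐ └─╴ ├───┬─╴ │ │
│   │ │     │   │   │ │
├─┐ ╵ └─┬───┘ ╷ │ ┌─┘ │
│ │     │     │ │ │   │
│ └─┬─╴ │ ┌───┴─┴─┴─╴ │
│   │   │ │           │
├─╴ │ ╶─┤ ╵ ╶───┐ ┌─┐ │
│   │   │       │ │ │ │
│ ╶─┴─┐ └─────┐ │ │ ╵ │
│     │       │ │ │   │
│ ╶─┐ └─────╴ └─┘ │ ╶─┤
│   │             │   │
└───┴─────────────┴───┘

Computing BFS distances from A to all cells:
Furthest cell: (6, 8)
Distance: 46 steps

Path from A to the furthest cell:

┌───────────────┬─────┐
│A ↓            │↱ → ↓│
├─╴ ┌─╴ ┌───────┘ ┌─╴ │
│↓ ↲│   │↱ → → → ↑│↓ ↲│
│ ╶─┤ ┌─┘ ┌─────┐ │ ╶─┤
│↳ ↓│ │↱ ↑│↓ ← ↰│ │↳ ↓│
│ ╷ │ │ ╶─┤ ╶─┐ └─┴─╴ │
│ │↓│ │↑ ↰│↳ ↓│↑ ← ← ↲│
│ │ └─┴─┐ └─┐ └─────┬─┤
│ │↳ → ↓│↑ ↰│↳ → → ↓│ │
│ └─┬─┐ └─╴ ├───┬─╴ │ │
│   │ │↳ → ↑│   │↓ ↲│ │
├─┐ ╵ └─┬───┘ ╷ │ ┌─┘ │
│ │     │     │ │B│   │
│ └─┬─╴ │ ┌───┴─┴─┴─╴ │
│   │   │ │           │
├─╴ │ ╶─┤ ╵ ╶───┐ ┌─┐ │
│   │   │       │ │ │ │
│ ╶─┴─┐ └─────┐ │ │ ╵ │
│     │       │ │ │   │
│ ╶─┐ └─────╴ └─┘ │ ╶─┤
│   │             │   │
└───┴─────────────┴───┘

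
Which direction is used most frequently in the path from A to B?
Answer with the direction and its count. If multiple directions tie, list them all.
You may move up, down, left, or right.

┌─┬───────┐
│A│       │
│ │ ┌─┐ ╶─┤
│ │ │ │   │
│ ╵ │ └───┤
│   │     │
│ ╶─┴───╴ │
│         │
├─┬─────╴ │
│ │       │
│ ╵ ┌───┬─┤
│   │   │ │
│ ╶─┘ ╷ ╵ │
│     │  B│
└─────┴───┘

Directions: down, down, down, right, right, right, right, down, left, left, left, down, left, down, right, right, up, right, down, right
Counts: {'down': 7, 'right': 8, 'left': 4, 'up': 1}
Most common: right (8 times)

Solution:

┌─┬───────┐
│A│       │
│ │ ┌─┐ ╶─┤
│↓│ │ │   │
│ ╵ │ └───┤
│↓  │     │
│ ╶─┴───╴ │
│↳ → → → ↓│
├─┬─────╴ │
│ │↓ ← ← ↲│
│ ╵ ┌───┬─┤
│↓ ↲│↱ ↓│ │
│ ╶─┘ ╷ ╵ │
│↳ → ↑│↳ B│
└─────┴───┘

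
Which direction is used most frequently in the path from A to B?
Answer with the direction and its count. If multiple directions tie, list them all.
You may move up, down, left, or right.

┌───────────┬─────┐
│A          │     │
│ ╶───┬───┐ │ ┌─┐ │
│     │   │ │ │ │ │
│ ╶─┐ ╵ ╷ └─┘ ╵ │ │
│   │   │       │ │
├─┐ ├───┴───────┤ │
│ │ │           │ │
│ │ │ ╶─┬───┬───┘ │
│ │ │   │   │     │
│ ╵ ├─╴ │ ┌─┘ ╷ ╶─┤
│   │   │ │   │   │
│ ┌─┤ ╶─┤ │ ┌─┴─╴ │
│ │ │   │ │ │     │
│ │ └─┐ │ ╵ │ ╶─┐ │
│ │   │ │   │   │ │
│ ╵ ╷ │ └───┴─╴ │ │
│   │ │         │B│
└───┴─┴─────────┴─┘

Directions: down, right, right, down, right, up, right, down, right, right, up, up, right, right, down, down, down, down, left, down, right, down, down, down
Counts: {'down': 11, 'right': 9, 'up': 3, 'left': 1}
Most common: down (11 times)

Solution:

┌───────────┬─────┐
│A          │↱ → ↓│
│ ╶───┬───┐ │ ┌─┐ │
│↳ → ↓│↱ ↓│ │↑│ │↓│
│ ╶─┐ ╵ ╷ └─┘ ╵ │ │
│   │↳ ↑│↳ → ↑  │↓│
├─┐ ├───┴───────┤ │
│ │ │           │↓│
│ │ │ ╶─┬───┬───┘ │
│ │ │   │   │  ↓ ↲│
│ ╵ ├─╴ │ ┌─┘ ╷ ╶─┤
│   │   │ │   │↳ ↓│
│ ┌─┤ ╶─┤ │ ┌─┴─╴ │
│ │ │   │ │ │    ↓│
│ │ └─┐ │ ╵ │ ╶─┐ │
│ │   │ │   │   │↓│
│ ╵ ╷ │ └───┴─╴ │ │
│   │ │         │B│
└───┴─┴─────────┴─┘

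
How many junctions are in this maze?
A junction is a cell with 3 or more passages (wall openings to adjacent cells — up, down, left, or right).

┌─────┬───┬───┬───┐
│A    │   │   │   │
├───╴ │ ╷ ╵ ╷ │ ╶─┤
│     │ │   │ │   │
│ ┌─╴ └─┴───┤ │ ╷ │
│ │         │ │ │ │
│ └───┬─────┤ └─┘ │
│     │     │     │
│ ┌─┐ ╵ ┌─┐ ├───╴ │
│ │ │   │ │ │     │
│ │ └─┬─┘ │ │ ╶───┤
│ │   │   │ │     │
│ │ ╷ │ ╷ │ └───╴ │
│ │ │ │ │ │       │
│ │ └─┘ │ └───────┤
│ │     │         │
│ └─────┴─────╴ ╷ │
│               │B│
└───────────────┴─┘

Checking each cell for number of passages:

Junctions found (3+ passages):
  (1, 2): 3 passages
  (1, 7): 3 passages
  (2, 2): 3 passages
  (3, 0): 3 passages
  (3, 8): 3 passages
  (5, 1): 3 passages
  (5, 4): 3 passages
  (7, 7): 3 passages
Total junctions: 8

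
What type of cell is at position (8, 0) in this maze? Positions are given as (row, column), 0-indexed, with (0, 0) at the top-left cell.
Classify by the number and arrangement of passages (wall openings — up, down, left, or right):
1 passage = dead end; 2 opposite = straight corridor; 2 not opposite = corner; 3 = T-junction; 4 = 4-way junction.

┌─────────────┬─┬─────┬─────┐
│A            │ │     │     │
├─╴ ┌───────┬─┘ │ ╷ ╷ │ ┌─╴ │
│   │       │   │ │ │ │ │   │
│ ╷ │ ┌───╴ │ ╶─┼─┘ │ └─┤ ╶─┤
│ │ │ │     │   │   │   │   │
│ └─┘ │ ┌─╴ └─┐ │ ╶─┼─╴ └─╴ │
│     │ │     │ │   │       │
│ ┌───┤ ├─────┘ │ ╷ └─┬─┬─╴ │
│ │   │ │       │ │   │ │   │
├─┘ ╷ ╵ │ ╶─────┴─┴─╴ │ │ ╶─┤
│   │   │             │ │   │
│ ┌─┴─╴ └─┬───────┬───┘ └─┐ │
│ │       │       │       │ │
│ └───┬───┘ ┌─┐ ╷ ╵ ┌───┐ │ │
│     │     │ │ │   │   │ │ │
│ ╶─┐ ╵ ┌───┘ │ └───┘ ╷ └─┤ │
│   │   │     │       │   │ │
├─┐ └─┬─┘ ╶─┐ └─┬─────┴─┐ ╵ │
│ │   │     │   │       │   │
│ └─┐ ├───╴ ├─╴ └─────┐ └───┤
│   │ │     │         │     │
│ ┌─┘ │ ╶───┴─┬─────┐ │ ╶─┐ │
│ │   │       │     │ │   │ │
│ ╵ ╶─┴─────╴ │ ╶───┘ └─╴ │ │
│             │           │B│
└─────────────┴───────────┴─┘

Checking cell at (8, 0):
Number of passages: 2
Cell type: corner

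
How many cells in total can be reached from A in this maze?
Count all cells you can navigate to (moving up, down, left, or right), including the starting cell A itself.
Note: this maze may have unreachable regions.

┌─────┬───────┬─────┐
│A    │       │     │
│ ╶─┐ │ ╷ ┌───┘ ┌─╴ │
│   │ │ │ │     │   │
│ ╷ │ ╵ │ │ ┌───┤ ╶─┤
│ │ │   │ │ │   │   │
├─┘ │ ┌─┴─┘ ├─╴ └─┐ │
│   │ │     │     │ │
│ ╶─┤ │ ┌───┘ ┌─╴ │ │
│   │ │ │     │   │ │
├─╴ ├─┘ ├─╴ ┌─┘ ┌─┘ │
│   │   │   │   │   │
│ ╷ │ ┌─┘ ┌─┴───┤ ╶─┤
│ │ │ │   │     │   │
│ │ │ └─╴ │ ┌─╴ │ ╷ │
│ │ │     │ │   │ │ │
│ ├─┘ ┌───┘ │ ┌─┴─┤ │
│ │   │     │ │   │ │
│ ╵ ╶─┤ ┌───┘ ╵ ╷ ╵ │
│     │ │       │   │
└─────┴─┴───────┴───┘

Using BFS/flood-fill to find all reachable cells from A:
Maze size: 10 × 10 = 100 total cells
All cells are reachable — the maze is fully connected.
Reachable cells: 100

Reachable region (· marks reachable cells):

┌─────┬───────┬─────┐
│A · ·│· · · ·│· · ·│
│ ╶─┐ │ ╷ ┌───┘ ┌─╴ │
│· ·│·│·│·│· · ·│· ·│
│ ╷ │ ╵ │ │ ┌───┤ ╶─┤
│·│·│· ·│·│·│· ·│· ·│
├─┘ │ ┌─┴─┘ ├─╴ └─┐ │
│· ·│·│· · ·│· · ·│·│
│ ╶─┤ │ ┌───┘ ┌─╴ │ │
│· ·│·│·│· · ·│· ·│·│
├─╴ ├─┘ ├─╴ ┌─┘ ┌─┘ │
│· ·│· ·│· ·│· ·│· ·│
│ ╷ │ ┌─┘ ┌─┴───┤ ╶─┤
│·│·│·│· ·│· · ·│· ·│
│ │ │ └─╴ │ ┌─╴ │ ╷ │
│·│·│· · ·│·│· ·│·│·│
│ ├─┘ ┌───┘ │ ┌─┴─┤ │
│·│· ·│· · ·│·│· ·│·│
│ ╵ ╶─┤ ┌───┘ ╵ ╷ ╵ │
│· · ·│·│· · · ·│· ·│
└─────┴─┴───────┴───┘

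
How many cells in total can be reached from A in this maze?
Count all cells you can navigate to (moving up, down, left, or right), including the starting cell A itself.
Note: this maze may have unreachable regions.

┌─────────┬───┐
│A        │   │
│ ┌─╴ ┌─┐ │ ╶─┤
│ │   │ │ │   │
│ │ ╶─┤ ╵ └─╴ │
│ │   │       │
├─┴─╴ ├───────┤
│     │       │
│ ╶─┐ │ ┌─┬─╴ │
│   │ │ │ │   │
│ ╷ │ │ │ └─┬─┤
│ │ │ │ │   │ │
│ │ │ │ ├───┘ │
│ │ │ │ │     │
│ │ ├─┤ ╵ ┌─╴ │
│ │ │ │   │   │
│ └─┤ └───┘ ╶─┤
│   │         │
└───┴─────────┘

Using BFS/flood-fill to find all reachable cells from A:
Maze size: 9 × 7 = 63 total cells
26 cell(s) are walled off and cannot be reached from A.
Reachable cells: 37

Reachable region (· marks reachable cells):

┌─────────┬───┐
│A · · · ·│· ·│
│ ┌─╴ ┌─┐ │ ╶─┤
│·│· ·│·│·│· ·│
│ │ ╶─┤ ╵ └─╴ │
│·│· ·│· · · ·│
├─┴─╴ ├───────┤
│· · ·│       │
│ ╶─┐ │ ┌─┬─╴ │
│· ·│·│ │ │   │
│ ╷ │ │ │ └─┬─┤
│·│·│·│ │   │ │
│ │ │ │ ├───┘ │
│·│·│·│ │     │
│ │ ├─┤ ╵ ┌─╴ │
│·│·│ │   │   │
│ └─┤ └───┘ ╶─┤
│· ·│         │
└───┴─────────┘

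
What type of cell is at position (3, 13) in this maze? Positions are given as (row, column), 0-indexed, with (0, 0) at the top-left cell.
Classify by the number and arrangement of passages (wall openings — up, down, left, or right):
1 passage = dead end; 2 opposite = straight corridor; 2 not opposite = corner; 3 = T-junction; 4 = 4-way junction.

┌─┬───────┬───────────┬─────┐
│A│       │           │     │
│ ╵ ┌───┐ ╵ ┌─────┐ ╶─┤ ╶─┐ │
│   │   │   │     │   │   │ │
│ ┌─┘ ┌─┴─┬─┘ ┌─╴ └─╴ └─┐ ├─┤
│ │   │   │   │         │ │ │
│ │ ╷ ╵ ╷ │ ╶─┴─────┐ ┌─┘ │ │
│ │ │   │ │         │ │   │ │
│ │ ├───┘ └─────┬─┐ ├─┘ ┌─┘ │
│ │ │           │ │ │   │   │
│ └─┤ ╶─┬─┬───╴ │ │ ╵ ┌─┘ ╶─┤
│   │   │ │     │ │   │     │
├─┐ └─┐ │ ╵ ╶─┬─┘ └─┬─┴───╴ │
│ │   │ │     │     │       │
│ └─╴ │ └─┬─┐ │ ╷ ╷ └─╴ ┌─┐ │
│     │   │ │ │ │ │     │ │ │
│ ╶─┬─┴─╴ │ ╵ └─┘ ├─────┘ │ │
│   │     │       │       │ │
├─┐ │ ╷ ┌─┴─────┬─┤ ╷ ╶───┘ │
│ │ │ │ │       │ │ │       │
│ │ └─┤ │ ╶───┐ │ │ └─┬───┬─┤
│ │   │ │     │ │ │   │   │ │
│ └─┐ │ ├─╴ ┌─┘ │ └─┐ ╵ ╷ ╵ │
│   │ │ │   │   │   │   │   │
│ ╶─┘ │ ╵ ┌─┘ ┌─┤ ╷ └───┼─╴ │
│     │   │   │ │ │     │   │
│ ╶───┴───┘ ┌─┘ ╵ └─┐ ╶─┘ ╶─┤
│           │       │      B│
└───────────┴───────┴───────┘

Checking cell at (3, 13):
Number of passages: 2
Cell type: straight corridor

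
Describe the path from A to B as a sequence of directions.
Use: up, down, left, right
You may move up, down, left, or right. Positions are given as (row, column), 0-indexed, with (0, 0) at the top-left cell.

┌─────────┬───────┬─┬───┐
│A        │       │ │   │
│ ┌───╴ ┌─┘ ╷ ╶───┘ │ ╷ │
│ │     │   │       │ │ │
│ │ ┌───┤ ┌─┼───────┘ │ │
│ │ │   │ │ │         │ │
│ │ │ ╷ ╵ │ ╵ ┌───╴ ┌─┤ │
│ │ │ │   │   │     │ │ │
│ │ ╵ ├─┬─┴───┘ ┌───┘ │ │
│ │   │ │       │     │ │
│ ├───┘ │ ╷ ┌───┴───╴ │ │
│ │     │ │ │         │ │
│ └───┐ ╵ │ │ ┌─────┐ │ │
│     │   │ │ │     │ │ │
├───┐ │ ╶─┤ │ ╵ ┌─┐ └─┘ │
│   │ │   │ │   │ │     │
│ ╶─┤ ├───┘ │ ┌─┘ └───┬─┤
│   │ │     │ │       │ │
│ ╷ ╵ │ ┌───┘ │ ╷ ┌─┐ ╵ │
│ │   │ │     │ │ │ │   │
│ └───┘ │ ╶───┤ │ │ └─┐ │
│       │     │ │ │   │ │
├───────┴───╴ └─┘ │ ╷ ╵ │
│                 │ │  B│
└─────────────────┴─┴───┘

Finding the path and converting it to directions:
Path through cells: (0,0) → (1,0) → (2,0) → (3,0) → (4,0) → (5,0) → (6,0) → (6,1) → (6,2) → (7,2) → (8,2) → (9,2) → (9,1) → (8,1) → (8,0) → (9,0) → (10,0) → (10,1) → (10,2) → (10,3) → (9,3) → (8,3) → (8,4) → (8,5) → (7,5) → (6,5) → (5,5) → (4,5) → (4,6) → (4,7) → (3,7) → (3,8) → (3,9) → (2,9) → (2,10) → (1,10) → (0,10) → (0,11) → (1,11) → (2,11) → (3,11) → (4,11) → (5,11) → (6,11) → (7,11) → (7,10) → (7,9) → (6,9) → (6,8) → (6,7) → (7,7) → (7,6) → (8,6) → (9,6) → (9,5) → (9,4) → (10,4) → (10,5) → (10,6) → (11,6) → (11,7) → (11,8) → (10,8) → (9,8) → (8,8) → (8,9) → (8,10) → (9,10) → (9,11) → (10,11) → (11,11)
Directions: down, down, down, down, down, down, right, right, down, down, down, left, up, left, down, down, right, right, right, up, up, right, right, up, up, up, up, right, right, up, right, right, up, right, up, up, right, down, down, down, down, down, down, down, left, left, up, left, left, down, left, down, down, left, left, down, right, right, down, right, right, up, up, up, right, right, down, right, down, down

Solution:

┌─────────┬───────┬─┬───┐
│A        │       │ │↱ ↓│
│ ┌───╴ ┌─┘ ╷ ╶───┘ │ ╷ │
│↓│     │   │       │↑│↓│
│ │ ┌───┤ ┌─┼───────┘ │ │
│↓│ │   │ │ │      ↱ ↑│↓│
│ │ │ ╷ ╵ │ ╵ ┌───╴ ┌─┤ │
│↓│ │ │   │   │↱ → ↑│ │↓│
│ │ ╵ ├─┬─┴───┘ ┌───┘ │ │
│↓│   │ │  ↱ → ↑│     │↓│
│ ├───┘ │ ╷ ┌───┴───╴ │ │
│↓│     │ │↑│         │↓│
│ └───┐ ╵ │ │ ┌─────┐ │ │
│↳ → ↓│   │↑│ │↓ ← ↰│ │↓│
├───┐ │ ╶─┤ │ ╵ ┌─┐ └─┘ │
│   │↓│   │↑│↓ ↲│ │↑ ← ↲│
│ ╶─┤ ├───┘ │ ┌─┘ └───┬─┤
│↓ ↰│↓│↱ → ↑│↓│  ↱ → ↓│ │
│ ╷ ╵ │ ┌───┘ │ ╷ ┌─┐ ╵ │
│↓│↑ ↲│↑│↓ ← ↲│ │↑│ │↳ ↓│
│ └───┘ │ ╶───┤ │ │ └─┐ │
│↳ → → ↑│↳ → ↓│ │↑│   │↓│
├───────┴───╴ └─┘ │ ╷ ╵ │
│            ↳ → ↑│ │  B│
└─────────────────┴─┴───┘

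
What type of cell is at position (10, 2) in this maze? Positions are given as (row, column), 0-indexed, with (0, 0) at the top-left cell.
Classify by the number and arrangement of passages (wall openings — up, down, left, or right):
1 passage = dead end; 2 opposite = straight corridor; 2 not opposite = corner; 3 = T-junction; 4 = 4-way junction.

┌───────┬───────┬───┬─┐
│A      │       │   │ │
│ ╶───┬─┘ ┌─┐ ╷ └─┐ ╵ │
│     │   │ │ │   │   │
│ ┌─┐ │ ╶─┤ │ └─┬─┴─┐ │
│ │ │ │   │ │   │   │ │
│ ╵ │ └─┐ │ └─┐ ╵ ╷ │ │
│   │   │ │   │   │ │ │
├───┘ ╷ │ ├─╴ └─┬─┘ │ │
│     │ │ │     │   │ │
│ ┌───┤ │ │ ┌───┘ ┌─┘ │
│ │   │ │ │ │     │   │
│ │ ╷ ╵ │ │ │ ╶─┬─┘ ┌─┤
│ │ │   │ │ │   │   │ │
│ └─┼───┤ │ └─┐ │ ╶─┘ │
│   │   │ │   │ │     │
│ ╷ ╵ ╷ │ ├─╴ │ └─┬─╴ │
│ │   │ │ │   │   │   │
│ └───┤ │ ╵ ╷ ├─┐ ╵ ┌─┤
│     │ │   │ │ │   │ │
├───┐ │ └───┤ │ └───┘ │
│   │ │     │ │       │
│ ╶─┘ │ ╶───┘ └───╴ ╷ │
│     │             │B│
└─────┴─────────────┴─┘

Checking cell at (10, 2):
Number of passages: 2
Cell type: straight corridor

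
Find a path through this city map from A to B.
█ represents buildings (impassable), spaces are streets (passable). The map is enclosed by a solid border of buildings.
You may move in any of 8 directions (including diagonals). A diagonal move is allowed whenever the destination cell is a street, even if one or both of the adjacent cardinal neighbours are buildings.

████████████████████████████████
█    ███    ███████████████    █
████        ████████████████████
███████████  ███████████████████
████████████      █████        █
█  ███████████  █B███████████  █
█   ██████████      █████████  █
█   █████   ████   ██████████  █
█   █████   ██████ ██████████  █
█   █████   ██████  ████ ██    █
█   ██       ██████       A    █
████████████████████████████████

Finding the shortest path from A to B:
Movement: 8-directional
Path length: 11 steps
Directions: left → left → left → left → left → left → up-left → up-left → up → up → up-left

Solution:

████████████████████████████████
█    ███    ███████████████    █
████        ████████████████████
███████████  ███████████████████
████████████      █████        █
█  ███████████  █B███████████  █
█   ██████████    ↖ █████████  █
█   █████   ████  ↑██████████  █
█   █████   ██████↑██████████  █
█   █████   ██████ ↖████ ██    █
█   ██       ██████ ↖←←←←←A    █
████████████████████████████████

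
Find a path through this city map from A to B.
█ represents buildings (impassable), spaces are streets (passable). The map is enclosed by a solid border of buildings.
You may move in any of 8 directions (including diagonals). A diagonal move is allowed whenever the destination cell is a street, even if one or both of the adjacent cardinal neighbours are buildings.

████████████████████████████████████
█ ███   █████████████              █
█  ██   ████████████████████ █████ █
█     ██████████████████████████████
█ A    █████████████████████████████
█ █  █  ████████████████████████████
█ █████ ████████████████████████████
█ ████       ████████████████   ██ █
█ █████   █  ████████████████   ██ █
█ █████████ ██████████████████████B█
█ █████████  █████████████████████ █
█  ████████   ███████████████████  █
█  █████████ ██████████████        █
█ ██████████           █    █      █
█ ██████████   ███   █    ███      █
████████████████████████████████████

Finding the shortest path from A to B:
Movement: 8-directional
Path length: 36 steps
Directions: right → right → right → down-right → down-right → down-right → right → right → down-right → down → down → down → down-right → down-right → right → right → right → right → right → right → right → right → right → down-right → right → right → up-right → right → up-right → right → right → right → right → up-right → up-right → up

Solution:

████████████████████████████████████
█ ███   █████████████              █
█  ██   ████████████████████ █████ █
█     ██████████████████████████████
█ A→→↘ █████████████████████████████
█ █  █↘ ████████████████████████████
█ █████↘████████████████████████████
█ ████  →→↘  ████████████████   ██ █
█ █████   █↓ ████████████████   ██ █
█ █████████↓██████████████████████B█
█ █████████↓ █████████████████████↑█
█  ████████↘  ███████████████████↗ █
█  █████████↘██████████████ →→→→↗  █
█ ██████████ →→→→→→→→→↘█  →↗█      █
█ ██████████   ███   █ →→↗███      █
████████████████████████████████████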